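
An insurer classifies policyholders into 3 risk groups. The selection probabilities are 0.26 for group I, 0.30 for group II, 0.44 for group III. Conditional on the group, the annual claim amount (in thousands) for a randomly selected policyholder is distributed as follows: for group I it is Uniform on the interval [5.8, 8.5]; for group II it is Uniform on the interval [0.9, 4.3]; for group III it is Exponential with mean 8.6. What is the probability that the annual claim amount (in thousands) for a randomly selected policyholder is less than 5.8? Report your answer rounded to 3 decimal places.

Conditional on each group, P(X < 5.8): I: 0; II: 1; III: 0.490547.
By total probability, P(X < 5.8) = 0.26·0 + 0.3·1 + 0.44·0.490547 = 0.515841.

0.516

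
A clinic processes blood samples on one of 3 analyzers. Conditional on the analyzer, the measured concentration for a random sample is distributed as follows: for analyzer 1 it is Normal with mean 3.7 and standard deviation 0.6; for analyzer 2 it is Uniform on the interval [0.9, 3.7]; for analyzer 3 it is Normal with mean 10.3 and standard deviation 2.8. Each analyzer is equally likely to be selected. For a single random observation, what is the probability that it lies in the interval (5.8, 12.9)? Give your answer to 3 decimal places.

Conditional on each analyzer, P(5.8 < X < 12.9): 1: 0.000232629; 2: 0; 3: 0.769433.
By total probability, P(5.8 < X < 12.9) = 0.333333·0.000232629 + 0.333333·0 + 0.333333·0.769433 = 0.256555.

0.257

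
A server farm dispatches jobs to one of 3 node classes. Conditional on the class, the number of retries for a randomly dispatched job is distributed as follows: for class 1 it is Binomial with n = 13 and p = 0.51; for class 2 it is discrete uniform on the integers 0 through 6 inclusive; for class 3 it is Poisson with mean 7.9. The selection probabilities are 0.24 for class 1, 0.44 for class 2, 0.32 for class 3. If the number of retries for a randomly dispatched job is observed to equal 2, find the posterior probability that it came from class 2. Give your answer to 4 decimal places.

0.9181

Likelihoods P(X=2 | ·): 1: 0.00793217; 2: 0.142857; 3: 0.0115691.
Posterior ∝ prior × likelihood. Numerator for 2: 0.44·0.142857 = 0.0628571.
Normalizing constant: 0.24·0.00793217 + 0.44·0.142857 + 0.32·0.0115691 = 0.068463.
P(2 | observation) = 0.0628571 / 0.068463 = 0.918119.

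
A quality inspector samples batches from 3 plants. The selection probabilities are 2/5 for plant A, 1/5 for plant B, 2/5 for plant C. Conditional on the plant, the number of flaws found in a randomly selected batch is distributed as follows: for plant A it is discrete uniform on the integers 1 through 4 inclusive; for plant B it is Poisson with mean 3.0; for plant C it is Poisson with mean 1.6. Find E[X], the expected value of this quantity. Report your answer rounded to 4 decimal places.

Component means — A: 2.5; B: 3; C: 1.6.
E[X] = 0.4·2.5 + 0.2·3 + 0.4·1.6 = 2.24.

2.2400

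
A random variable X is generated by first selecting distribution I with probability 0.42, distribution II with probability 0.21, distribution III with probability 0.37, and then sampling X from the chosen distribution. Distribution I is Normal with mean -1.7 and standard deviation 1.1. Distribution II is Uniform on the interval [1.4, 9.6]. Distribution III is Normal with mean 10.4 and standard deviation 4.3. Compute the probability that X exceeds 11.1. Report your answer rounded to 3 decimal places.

0.161

Conditional on each component, P(X > 11.1): I: 0; II: 0; III: 0.435342.
By total probability, P(X > 11.1) = 0.42·0 + 0.21·0 + 0.37·0.435342 = 0.161076.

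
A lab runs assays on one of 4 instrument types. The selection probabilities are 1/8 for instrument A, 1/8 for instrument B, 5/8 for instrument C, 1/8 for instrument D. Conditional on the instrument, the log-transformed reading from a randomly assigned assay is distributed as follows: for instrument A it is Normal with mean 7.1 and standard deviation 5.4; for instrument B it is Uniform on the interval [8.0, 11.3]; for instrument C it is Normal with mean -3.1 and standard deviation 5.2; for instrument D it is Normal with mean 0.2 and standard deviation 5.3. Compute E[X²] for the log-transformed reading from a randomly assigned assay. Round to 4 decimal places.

48.1225

For each component E[X²] = Var + (mean)², giving A: 79.57; B: 94.03; C: 36.65; D: 28.13.
Overall E[X²] = 0.125·79.57 + 0.125·94.03 + 0.625·36.65 + 0.125·28.13 = 48.1225.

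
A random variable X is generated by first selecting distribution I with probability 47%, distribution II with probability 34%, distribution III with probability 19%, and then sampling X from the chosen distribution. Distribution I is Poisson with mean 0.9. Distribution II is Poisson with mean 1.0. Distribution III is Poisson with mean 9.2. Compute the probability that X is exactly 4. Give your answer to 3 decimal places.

0.016

Conditional on each component, P(X = 4): I: 0.0111146; II: 0.0153283; III: 0.03016.
By total probability, P(X = 4) = 0.47·0.0111146 + 0.34·0.0153283 + 0.19·0.03016 = 0.0161659.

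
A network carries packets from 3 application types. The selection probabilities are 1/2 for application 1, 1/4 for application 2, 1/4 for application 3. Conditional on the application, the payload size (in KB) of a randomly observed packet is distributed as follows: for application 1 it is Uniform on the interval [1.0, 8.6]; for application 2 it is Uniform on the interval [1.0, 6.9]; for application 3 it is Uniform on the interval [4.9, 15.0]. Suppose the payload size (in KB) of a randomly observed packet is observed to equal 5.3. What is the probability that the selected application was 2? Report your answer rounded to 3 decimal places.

0.319

Likelihoods f(5.3 | ·): 1: 0.131579; 2: 0.169492; 3: 0.0990099.
Posterior ∝ prior × likelihood. Numerator for 2: 0.25·0.169492 = 0.0423729.
Normalizing constant: 0.5·0.131579 + 0.25·0.169492 + 0.25·0.0990099 = 0.132915.
P(2 | observation) = 0.0423729 / 0.132915 = 0.318797.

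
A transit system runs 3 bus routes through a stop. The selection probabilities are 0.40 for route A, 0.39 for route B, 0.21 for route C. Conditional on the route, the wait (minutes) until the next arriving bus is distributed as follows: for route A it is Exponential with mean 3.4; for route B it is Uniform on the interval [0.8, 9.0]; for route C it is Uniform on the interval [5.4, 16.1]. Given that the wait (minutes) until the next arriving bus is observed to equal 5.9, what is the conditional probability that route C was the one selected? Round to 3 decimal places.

0.223

Likelihoods f(5.9 | ·): A: 0.0518672; B: 0.121951; C: 0.0934579.
Posterior ∝ prior × likelihood. Numerator for C: 0.21·0.0934579 = 0.0196262.
Normalizing constant: 0.4·0.0518672 + 0.39·0.121951 + 0.21·0.0934579 = 0.087934.
P(C | observation) = 0.0196262 / 0.087934 = 0.223192.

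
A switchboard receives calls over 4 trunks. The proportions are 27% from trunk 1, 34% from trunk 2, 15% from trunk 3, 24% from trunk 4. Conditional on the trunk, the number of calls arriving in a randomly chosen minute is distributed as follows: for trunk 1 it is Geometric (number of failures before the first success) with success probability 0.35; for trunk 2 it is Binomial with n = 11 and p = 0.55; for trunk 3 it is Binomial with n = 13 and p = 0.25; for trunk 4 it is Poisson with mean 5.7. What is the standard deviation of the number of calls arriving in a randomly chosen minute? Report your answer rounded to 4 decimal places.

2.7143

Per component, 1: μ=1.85714, E[X²]=8.7551; 2: μ=6.05, E[X²]=39.325; 3: μ=3.25, E[X²]=13; 4: μ=5.7, E[X²]=38.19.
E[X] = 0.27·1.85714 + 0.34·6.05 + 0.15·3.25 + 0.24·5.7 = 4.41393.
E[X²] = 0.27·8.7551 + 0.34·39.325 + 0.15·13 + 0.24·38.19 = 26.85.
Var(X) = E[X²] − (E[X])² = 26.85 − 19.4828 = 7.36721.
SD(X) = √7.36721 = 2.71426.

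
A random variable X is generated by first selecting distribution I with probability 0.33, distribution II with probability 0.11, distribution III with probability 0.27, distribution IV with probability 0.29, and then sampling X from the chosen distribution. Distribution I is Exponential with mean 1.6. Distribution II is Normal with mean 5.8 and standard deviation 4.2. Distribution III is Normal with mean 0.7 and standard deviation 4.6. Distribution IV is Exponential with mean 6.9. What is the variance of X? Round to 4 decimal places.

Per component, I: μ=1.6, E[X²]=5.12; II: μ=5.8, E[X²]=51.28; III: μ=0.7, E[X²]=21.65; IV: μ=6.9, E[X²]=95.22.
E[X] = 0.33·1.6 + 0.11·5.8 + 0.27·0.7 + 0.29·6.9 = 3.356.
E[X²] = 0.33·5.12 + 0.11·51.28 + 0.27·21.65 + 0.29·95.22 = 40.7897.
Var(X) = E[X²] − (E[X])² = 40.7897 − 11.2627 = 29.527.

29.5270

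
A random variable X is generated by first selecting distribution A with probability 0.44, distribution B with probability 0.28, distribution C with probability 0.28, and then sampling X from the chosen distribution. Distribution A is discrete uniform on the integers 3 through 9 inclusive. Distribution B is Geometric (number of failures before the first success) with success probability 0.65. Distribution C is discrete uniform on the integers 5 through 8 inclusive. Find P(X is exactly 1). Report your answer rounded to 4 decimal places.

0.0637

Conditional on each component, P(X = 1): A: 0; B: 0.2275; C: 0.
By total probability, P(X = 1) = 0.44·0 + 0.28·0.2275 + 0.28·0 = 0.0637.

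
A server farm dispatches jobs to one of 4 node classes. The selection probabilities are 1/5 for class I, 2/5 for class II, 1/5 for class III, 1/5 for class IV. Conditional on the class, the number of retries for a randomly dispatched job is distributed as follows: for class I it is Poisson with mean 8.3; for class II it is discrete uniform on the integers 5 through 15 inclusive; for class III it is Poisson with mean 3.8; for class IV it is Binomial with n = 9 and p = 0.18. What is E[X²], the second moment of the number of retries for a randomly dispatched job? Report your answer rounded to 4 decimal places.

For each component E[X²] = Var + (mean)², giving I: 77.19; II: 110; III: 18.24; IV: 3.9528.
Overall E[X²] = 0.2·77.19 + 0.4·110 + 0.2·18.24 + 0.2·3.9528 = 63.8766.

63.8766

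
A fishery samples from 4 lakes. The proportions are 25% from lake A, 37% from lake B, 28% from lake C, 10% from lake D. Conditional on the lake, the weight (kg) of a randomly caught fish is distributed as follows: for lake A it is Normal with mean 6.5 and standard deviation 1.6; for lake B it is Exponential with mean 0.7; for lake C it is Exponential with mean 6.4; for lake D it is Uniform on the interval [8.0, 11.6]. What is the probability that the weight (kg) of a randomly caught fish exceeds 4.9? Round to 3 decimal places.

0.441

Conditional on each lake, P(X > 4.9): A: 0.841345; B: 0.000911882; C: 0.465043; D: 1.
By total probability, P(X > 4.9) = 0.25·0.841345 + 0.37·0.000911882 + 0.28·0.465043 + 0.1·1 = 0.440886.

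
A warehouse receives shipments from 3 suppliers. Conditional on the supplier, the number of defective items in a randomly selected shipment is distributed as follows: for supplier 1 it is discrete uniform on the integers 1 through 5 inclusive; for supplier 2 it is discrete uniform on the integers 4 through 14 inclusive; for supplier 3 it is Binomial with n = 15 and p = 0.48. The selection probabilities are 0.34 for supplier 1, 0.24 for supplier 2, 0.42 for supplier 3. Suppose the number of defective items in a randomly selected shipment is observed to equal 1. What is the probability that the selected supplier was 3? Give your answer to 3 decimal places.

Likelihoods P(X=1 | ·): 1: 0.2; 2: 0; 3: 0.000760991.
Posterior ∝ prior × likelihood. Numerator for 3: 0.42·0.000760991 = 0.000319616.
Normalizing constant: 0.34·0.2 + 0.24·0 + 0.42·0.000760991 = 0.0683196.
P(3 | observation) = 0.000319616 / 0.0683196 = 0.00467825.

0.005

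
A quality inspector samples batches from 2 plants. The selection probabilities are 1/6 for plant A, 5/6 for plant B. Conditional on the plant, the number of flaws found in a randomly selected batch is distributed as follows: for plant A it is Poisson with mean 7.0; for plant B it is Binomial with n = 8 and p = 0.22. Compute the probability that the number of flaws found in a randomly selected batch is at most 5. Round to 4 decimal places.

0.8817

Conditional on each plant, P(X ≤ 5): A: 0.300708; B: 0.997907.
By total probability, P(X ≤ 5) = 0.166667·0.300708 + 0.833333·0.997907 = 0.881708.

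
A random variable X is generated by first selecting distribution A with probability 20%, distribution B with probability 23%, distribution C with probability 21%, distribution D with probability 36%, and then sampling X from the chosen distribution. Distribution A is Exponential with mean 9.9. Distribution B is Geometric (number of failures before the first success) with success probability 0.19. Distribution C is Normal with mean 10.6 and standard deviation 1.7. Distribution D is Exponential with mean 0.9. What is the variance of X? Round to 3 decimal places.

42.965

Per component, A: μ=9.9, E[X²]=196.02; B: μ=4.26316, E[X²]=40.6122; C: μ=10.6, E[X²]=115.25; D: μ=0.9, E[X²]=1.62.
E[X] = 0.2·9.9 + 0.23·4.26316 + 0.21·10.6 + 0.36·0.9 = 5.51053.
E[X²] = 0.2·196.02 + 0.23·40.6122 + 0.21·115.25 + 0.36·1.62 = 73.3305.
Var(X) = E[X²] − (E[X])² = 73.3305 − 30.3659 = 42.9646.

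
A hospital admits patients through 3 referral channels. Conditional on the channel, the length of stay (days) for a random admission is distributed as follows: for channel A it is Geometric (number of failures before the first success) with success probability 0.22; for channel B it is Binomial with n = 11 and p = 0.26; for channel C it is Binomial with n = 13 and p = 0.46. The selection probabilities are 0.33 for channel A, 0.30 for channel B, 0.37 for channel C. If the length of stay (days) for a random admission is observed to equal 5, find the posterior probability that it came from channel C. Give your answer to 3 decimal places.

0.596

Likelihoods P(X=5 | ·): A: 0.0635178; B: 0.0901362; C: 0.191654.
Posterior ∝ prior × likelihood. Numerator for C: 0.37·0.191654 = 0.070912.
Normalizing constant: 0.33·0.0635178 + 0.3·0.0901362 + 0.37·0.191654 = 0.118914.
P(C | observation) = 0.070912 / 0.118914 = 0.596331.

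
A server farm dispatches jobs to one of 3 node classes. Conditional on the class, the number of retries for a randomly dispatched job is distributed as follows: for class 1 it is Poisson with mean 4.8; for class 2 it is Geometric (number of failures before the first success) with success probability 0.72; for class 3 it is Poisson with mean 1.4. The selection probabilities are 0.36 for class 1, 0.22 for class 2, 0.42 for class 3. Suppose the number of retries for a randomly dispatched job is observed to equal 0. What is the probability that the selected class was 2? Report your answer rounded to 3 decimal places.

Likelihoods P(X=0 | ·): 1: 0.00822975; 2: 0.72; 3: 0.246597.
Posterior ∝ prior × likelihood. Numerator for 2: 0.22·0.72 = 0.1584.
Normalizing constant: 0.36·0.00822975 + 0.22·0.72 + 0.42·0.246597 = 0.264933.
P(2 | observation) = 0.1584 / 0.264933 = 0.597886.

0.598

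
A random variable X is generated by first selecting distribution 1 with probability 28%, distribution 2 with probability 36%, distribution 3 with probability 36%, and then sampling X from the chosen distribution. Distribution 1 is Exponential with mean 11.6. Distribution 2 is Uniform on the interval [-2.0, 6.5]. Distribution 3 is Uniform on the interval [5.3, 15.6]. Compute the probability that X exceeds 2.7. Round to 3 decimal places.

Conditional on each component, P(X > 2.7): 1: 0.792345; 2: 0.447059; 3: 1.
By total probability, P(X > 2.7) = 0.28·0.792345 + 0.36·0.447059 + 0.36·1 = 0.742798.

0.743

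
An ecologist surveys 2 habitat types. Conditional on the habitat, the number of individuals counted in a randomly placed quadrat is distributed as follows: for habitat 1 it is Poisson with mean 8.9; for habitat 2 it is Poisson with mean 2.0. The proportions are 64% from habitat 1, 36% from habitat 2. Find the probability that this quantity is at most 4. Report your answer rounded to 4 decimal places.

Conditional on each habitat, P(X ≤ 4): 1: 0.0584325; 2: 0.947347.
By total probability, P(X ≤ 4) = 0.64·0.0584325 + 0.36·0.947347 = 0.378442.

0.3784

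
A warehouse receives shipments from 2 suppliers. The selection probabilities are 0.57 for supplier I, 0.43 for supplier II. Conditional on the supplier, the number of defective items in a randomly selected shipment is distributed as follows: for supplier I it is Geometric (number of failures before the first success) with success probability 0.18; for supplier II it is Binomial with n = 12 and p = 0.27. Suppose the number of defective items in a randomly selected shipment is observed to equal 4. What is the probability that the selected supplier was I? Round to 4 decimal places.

0.3371

Likelihoods P(X=4 | ·): I: 0.0813819; II: 0.21215.
Posterior ∝ prior × likelihood. Numerator for I: 0.57·0.0813819 = 0.0463877.
Normalizing constant: 0.57·0.0813819 + 0.43·0.21215 = 0.137612.
P(I | observation) = 0.0463877 / 0.137612 = 0.33709.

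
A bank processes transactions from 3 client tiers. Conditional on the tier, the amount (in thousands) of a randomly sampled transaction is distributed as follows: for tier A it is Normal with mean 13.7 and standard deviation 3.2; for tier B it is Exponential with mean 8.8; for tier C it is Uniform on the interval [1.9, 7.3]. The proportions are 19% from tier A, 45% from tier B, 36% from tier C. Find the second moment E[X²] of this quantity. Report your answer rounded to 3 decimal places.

115.795

For each component E[X²] = Var + (mean)², giving A: 197.93; B: 154.88; C: 23.59.
Overall E[X²] = 0.19·197.93 + 0.45·154.88 + 0.36·23.59 = 115.795.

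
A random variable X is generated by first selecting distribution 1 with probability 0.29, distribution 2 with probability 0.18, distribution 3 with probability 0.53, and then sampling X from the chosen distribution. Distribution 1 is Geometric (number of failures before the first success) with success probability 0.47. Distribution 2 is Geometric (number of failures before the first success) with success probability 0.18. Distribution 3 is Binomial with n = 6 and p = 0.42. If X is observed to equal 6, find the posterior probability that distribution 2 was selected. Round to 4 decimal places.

Likelihoods P(X=6 | ·): 1: 0.0104172; 2: 0.0547212; 3: 0.00548903.
Posterior ∝ prior × likelihood. Numerator for 2: 0.18·0.0547212 = 0.00984982.
Normalizing constant: 0.29·0.0104172 + 0.18·0.0547212 + 0.53·0.00548903 = 0.01578.
P(2 | observation) = 0.00984982 / 0.01578 = 0.624196.

0.6242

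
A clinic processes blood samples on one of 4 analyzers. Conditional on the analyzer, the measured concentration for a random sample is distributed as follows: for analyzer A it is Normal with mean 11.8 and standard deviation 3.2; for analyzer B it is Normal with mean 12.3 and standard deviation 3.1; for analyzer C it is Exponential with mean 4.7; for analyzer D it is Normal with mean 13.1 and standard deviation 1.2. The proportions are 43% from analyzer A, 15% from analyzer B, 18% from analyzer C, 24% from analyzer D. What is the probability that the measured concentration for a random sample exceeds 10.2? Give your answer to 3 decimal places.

Conditional on each analyzer, P(X > 10.2): A: 0.691462; B: 0.75093; C: 0.114153; D: 0.992168.
By total probability, P(X > 10.2) = 0.43·0.691462 + 0.15·0.75093 + 0.18·0.114153 + 0.24·0.992168 = 0.668636.

0.669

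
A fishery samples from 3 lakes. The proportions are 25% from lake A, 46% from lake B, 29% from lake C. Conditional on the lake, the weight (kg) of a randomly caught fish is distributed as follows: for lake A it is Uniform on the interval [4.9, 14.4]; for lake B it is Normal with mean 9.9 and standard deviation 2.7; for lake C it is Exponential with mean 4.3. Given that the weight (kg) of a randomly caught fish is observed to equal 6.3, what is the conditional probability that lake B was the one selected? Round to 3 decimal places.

Likelihoods f(6.3 | ·): A: 0.105263; B: 0.0607445; C: 0.0537328.
Posterior ∝ prior × likelihood. Numerator for B: 0.46·0.0607445 = 0.0279425.
Normalizing constant: 0.25·0.105263 + 0.46·0.0607445 + 0.29·0.0537328 = 0.0698408.
P(B | observation) = 0.0279425 / 0.0698408 = 0.400088.

0.400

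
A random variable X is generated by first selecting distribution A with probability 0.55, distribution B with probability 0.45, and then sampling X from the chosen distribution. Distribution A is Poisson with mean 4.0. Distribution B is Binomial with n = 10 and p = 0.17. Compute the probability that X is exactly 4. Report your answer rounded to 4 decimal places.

Conditional on each component, P(X = 4): A: 0.195367; B: 0.0573434.
By total probability, P(X = 4) = 0.55·0.195367 + 0.45·0.0573434 = 0.133256.

0.1333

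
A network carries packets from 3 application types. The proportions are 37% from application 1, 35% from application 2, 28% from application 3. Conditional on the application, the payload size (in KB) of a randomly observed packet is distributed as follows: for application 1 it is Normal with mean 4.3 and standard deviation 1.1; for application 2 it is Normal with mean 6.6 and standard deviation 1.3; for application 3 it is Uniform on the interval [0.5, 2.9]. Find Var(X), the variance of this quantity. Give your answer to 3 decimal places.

Per component, 1: μ=4.3, E[X²]=19.7; 2: μ=6.6, E[X²]=45.25; 3: μ=1.7, E[X²]=3.37.
E[X] = 0.37·4.3 + 0.35·6.6 + 0.28·1.7 = 4.377.
E[X²] = 0.37·19.7 + 0.35·45.25 + 0.28·3.37 = 24.0701.
Var(X) = E[X²] − (E[X])² = 24.0701 − 19.1581 = 4.91197.

4.912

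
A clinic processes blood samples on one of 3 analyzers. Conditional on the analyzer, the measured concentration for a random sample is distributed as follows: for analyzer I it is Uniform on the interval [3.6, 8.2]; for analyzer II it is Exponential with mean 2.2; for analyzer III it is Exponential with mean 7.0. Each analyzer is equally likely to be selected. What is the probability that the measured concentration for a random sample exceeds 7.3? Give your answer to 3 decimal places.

Conditional on each analyzer, P(X > 7.3): I: 0.195652; II: 0.0362186; III: 0.352446.
By total probability, P(X > 7.3) = 0.333333·0.195652 + 0.333333·0.0362186 + 0.333333·0.352446 = 0.194772.

0.195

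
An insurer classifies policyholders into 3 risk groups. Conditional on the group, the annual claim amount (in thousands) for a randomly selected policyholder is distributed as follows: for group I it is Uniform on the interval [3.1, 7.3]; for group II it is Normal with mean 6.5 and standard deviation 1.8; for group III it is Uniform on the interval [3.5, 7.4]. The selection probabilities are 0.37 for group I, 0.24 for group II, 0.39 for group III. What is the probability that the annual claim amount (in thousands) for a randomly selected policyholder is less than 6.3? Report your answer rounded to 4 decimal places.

0.6713

Conditional on each group, P(X < 6.3): I: 0.761905; II: 0.455764; III: 0.717949.
By total probability, P(X < 6.3) = 0.37·0.761905 + 0.24·0.455764 + 0.39·0.717949 = 0.671288.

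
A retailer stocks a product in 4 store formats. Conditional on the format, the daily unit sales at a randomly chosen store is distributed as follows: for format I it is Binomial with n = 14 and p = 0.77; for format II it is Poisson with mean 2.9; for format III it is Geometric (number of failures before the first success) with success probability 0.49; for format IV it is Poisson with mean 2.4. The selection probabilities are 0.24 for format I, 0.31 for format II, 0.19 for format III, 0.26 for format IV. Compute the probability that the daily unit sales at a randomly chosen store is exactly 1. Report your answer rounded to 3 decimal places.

0.154

Conditional on each format, P(X = 1): I: 5.43351e-08; II: 0.159567; III: 0.2499; IV: 0.217723.
By total probability, P(X = 1) = 0.24·5.43351e-08 + 0.31·0.159567 + 0.19·0.2499 + 0.26·0.217723 = 0.153555.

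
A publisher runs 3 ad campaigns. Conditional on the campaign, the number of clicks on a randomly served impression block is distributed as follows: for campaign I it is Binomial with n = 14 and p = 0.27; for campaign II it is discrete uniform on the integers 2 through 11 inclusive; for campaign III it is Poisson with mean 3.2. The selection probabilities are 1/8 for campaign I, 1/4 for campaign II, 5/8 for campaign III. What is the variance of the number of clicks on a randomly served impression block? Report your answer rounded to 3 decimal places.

Per component, I: μ=3.78, E[X²]=17.0478; II: μ=6.5, E[X²]=50.5; III: μ=3.2, E[X²]=13.44.
E[X] = 0.125·3.78 + 0.25·6.5 + 0.625·3.2 = 4.0975.
E[X²] = 0.125·17.0478 + 0.25·50.5 + 0.625·13.44 = 23.156.
Var(X) = E[X²] − (E[X])² = 23.156 − 16.7895 = 6.36647.

6.366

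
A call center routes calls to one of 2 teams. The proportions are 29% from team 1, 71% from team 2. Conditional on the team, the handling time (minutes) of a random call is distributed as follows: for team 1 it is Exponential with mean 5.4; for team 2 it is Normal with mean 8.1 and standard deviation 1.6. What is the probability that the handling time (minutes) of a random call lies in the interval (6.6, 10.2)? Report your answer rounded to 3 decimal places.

Conditional on each team, P(6.6 < X < 10.2): 1: 0.143335; 2: 0.731074.
By total probability, P(6.6 < X < 10.2) = 0.29·0.143335 + 0.71·0.731074 = 0.560629.

0.561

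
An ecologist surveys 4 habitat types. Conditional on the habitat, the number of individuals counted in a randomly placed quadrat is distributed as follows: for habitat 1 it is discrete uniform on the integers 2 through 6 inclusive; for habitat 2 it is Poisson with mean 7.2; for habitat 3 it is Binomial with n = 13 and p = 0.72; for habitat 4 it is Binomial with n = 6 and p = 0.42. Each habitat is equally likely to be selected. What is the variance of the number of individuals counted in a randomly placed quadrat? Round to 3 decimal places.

Per component, 1: μ=4, E[X²]=18; 2: μ=7.2, E[X²]=59.04; 3: μ=9.36, E[X²]=90.2304; 4: μ=2.52, E[X²]=7.812.
E[X] = 0.25·4 + 0.25·7.2 + 0.25·9.36 + 0.25·2.52 = 5.77.
E[X²] = 0.25·18 + 0.25·59.04 + 0.25·90.2304 + 0.25·7.812 = 43.7706.
Var(X) = E[X²] − (E[X])² = 43.7706 − 33.2929 = 10.4777.

10.478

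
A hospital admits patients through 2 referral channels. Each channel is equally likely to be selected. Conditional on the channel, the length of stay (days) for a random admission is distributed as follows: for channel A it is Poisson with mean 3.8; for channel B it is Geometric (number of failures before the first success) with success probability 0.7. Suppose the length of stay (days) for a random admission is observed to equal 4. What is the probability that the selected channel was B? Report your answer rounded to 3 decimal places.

Likelihoods P(X=4 | ·): A: 0.194359; B: 0.00567.
Posterior ∝ prior × likelihood. Numerator for B: 0.5·0.00567 = 0.002835.
Normalizing constant: 0.5·0.194359 + 0.5·0.00567 = 0.100014.
P(B | observation) = 0.002835 / 0.100014 = 0.0283459.

0.028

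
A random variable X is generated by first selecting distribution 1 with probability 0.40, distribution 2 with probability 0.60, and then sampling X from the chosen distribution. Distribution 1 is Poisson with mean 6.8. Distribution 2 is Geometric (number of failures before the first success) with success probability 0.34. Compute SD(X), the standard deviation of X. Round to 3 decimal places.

Per component, 1: μ=6.8, E[X²]=53.04; 2: μ=1.94118, E[X²]=9.47751.
E[X] = 0.4·6.8 + 0.6·1.94118 = 3.88471.
E[X²] = 0.4·53.04 + 0.6·9.47751 = 26.9025.
Var(X) = E[X²] − (E[X])² = 26.9025 − 15.0909 = 11.8116.
SD(X) = √11.8116 = 3.4368.

3.437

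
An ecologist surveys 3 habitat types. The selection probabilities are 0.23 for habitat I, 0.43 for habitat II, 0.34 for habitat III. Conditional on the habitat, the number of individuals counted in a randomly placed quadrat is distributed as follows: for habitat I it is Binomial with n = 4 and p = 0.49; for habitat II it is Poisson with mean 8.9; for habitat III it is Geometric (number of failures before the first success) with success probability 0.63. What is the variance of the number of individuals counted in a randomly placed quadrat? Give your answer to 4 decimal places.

Per component, I: μ=1.96, E[X²]=4.8412; II: μ=8.9, E[X²]=88.11; III: μ=0.587302, E[X²]=1.27715.
E[X] = 0.23·1.96 + 0.43·8.9 + 0.34·0.587302 = 4.47748.
E[X²] = 0.23·4.8412 + 0.43·88.11 + 0.34·1.27715 = 39.435.
Var(X) = E[X²] − (E[X])² = 39.435 − 20.0478 = 19.3872.

19.3872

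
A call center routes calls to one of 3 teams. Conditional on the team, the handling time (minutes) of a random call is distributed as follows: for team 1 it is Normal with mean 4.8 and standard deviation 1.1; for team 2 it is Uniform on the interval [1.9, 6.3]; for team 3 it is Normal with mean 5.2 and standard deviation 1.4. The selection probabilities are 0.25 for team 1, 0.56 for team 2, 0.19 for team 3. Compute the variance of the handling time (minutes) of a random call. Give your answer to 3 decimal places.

Per component, 1: μ=4.8, E[X²]=24.25; 2: μ=4.1, E[X²]=18.4233; 3: μ=5.2, E[X²]=29.
E[X] = 0.25·4.8 + 0.56·4.1 + 0.19·5.2 = 4.484.
E[X²] = 0.25·24.25 + 0.56·18.4233 + 0.19·29 = 21.8896.
Var(X) = E[X²] − (E[X])² = 21.8896 − 20.1063 = 1.78331.

1.783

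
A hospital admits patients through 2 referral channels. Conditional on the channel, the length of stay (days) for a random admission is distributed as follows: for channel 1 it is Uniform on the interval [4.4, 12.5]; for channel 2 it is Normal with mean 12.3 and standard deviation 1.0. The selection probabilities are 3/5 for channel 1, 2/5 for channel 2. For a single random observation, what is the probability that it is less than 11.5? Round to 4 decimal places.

Conditional on each channel, P(X < 11.5): 1: 0.876543; 2: 0.211855.
By total probability, P(X < 11.5) = 0.6·0.876543 + 0.4·0.211855 = 0.610668.

0.6107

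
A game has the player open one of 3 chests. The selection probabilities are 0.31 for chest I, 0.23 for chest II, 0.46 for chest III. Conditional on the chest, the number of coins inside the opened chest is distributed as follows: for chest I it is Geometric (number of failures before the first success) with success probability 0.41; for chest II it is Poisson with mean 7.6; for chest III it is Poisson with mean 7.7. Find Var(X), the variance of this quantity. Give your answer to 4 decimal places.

Per component, I: μ=1.43902, E[X²]=5.58061; II: μ=7.6, E[X²]=65.36; III: μ=7.7, E[X²]=66.99.
E[X] = 0.31·1.43902 + 0.23·7.6 + 0.46·7.7 = 5.7361.
E[X²] = 0.31·5.58061 + 0.23·65.36 + 0.46·66.99 = 47.5782.
Var(X) = E[X²] − (E[X])² = 47.5782 − 32.9028 = 14.6754.

14.6754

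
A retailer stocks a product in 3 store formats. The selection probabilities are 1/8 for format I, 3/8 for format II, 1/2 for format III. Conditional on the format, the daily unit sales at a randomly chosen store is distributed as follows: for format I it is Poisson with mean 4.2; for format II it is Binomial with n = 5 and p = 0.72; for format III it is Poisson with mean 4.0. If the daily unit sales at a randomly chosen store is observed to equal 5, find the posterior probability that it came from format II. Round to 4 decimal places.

0.4240

Likelihoods P(X=5 | ·): I: 0.163316; II: 0.193492; III: 0.156293.
Posterior ∝ prior × likelihood. Numerator for II: 0.375·0.193492 = 0.0725594.
Normalizing constant: 0.125·0.163316 + 0.375·0.193492 + 0.5·0.156293 = 0.171121.
P(II | observation) = 0.0725594 / 0.171121 = 0.424025.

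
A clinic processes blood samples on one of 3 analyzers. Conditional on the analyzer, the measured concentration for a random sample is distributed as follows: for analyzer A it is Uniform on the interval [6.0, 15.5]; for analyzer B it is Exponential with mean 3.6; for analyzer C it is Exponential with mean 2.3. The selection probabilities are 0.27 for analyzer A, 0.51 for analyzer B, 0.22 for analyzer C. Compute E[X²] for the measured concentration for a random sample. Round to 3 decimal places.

For each component E[X²] = Var + (mean)², giving A: 123.083; B: 25.92; C: 10.58.
Overall E[X²] = 0.27·123.083 + 0.51·25.92 + 0.22·10.58 = 48.7793.

48.779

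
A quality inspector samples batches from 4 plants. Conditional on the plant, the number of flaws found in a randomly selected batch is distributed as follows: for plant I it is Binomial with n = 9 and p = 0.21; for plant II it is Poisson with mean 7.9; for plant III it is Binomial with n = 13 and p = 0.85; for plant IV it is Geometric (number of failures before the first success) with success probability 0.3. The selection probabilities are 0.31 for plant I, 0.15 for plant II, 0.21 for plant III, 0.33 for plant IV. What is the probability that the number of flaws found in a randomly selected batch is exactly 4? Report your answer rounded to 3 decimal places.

Conditional on each plant, P(X = 4): I: 0.0754021; II: 0.0601687; III: 1.43484e-05; IV: 0.07203.
By total probability, P(X = 4) = 0.31·0.0754021 + 0.15·0.0601687 + 0.21·1.43484e-05 + 0.33·0.07203 = 0.0561729.

0.056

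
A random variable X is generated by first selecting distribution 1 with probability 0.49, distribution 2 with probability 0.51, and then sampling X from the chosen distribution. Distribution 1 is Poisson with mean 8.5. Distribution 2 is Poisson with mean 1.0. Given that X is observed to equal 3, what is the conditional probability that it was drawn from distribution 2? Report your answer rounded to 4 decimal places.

0.7540

Likelihoods P(X=3 | ·): 1: 0.0208258; 2: 0.0613132.
Posterior ∝ prior × likelihood. Numerator for 2: 0.51·0.0613132 = 0.0312698.
Normalizing constant: 0.49·0.0208258 + 0.51·0.0613132 = 0.0414744.
P(2 | observation) = 0.0312698 / 0.0414744 = 0.753953.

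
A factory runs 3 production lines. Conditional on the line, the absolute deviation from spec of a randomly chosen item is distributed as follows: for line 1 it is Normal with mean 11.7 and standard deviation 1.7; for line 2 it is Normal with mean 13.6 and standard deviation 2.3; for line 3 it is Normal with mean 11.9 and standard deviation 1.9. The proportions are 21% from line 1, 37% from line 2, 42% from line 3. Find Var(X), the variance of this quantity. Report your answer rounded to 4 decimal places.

4.8135

Per component, 1: μ=11.7, E[X²]=139.78; 2: μ=13.6, E[X²]=190.25; 3: μ=11.9, E[X²]=145.22.
E[X] = 0.21·11.7 + 0.37·13.6 + 0.42·11.9 = 12.487.
E[X²] = 0.21·139.78 + 0.37·190.25 + 0.42·145.22 = 160.739.
Var(X) = E[X²] − (E[X])² = 160.739 − 155.925 = 4.81353.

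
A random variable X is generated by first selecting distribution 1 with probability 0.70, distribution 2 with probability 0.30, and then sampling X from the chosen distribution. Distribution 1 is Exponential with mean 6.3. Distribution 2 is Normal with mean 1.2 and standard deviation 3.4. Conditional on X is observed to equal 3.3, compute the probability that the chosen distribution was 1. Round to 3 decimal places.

0.693

Likelihoods f(3.3 | ·): 1: 0.0940095; 2: 0.0969599.
Posterior ∝ prior × likelihood. Numerator for 1: 0.7·0.0940095 = 0.0658067.
Normalizing constant: 0.7·0.0940095 + 0.3·0.0969599 = 0.0948946.
P(1 | observation) = 0.0658067 / 0.0948946 = 0.693471.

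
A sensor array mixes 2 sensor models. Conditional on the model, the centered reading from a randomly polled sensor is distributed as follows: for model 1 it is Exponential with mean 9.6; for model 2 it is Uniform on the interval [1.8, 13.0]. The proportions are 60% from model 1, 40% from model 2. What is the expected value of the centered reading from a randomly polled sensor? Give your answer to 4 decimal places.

8.7200

Component means — 1: 9.6; 2: 7.4.
E[X] = 0.6·9.6 + 0.4·7.4 = 8.72.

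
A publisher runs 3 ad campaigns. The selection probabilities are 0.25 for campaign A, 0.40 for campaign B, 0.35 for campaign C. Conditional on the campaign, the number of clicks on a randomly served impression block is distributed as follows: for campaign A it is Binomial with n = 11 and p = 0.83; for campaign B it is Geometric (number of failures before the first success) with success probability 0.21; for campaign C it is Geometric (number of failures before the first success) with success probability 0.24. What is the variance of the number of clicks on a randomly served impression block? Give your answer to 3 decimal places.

Per component, A: μ=9.13, E[X²]=84.909; B: μ=3.7619, E[X²]=32.0658; C: μ=3.16667, E[X²]=23.2222.
E[X] = 0.25·9.13 + 0.4·3.7619 + 0.35·3.16667 = 4.8956.
E[X²] = 0.25·84.909 + 0.4·32.0658 + 0.35·23.2222 = 42.1813.
Var(X) = E[X²] − (E[X])² = 42.1813 − 23.9669 = 18.2145.

18.214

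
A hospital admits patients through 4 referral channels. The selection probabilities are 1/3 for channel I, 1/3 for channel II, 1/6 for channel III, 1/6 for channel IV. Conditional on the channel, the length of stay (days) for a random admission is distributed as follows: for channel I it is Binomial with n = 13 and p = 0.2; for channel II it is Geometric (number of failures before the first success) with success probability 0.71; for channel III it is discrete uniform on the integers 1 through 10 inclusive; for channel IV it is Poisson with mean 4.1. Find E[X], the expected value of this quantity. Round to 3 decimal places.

Component means — I: 2.6; II: 0.408451; III: 5.5; IV: 4.1.
E[X] = 0.333333·2.6 + 0.333333·0.408451 + 0.166667·5.5 + 0.166667·4.1 = 2.60282.

2.603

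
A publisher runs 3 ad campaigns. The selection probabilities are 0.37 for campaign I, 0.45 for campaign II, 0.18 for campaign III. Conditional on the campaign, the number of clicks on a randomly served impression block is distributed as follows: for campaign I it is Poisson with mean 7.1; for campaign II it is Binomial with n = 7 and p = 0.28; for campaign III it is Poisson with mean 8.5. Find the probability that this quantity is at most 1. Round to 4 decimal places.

Conditional on each campaign, P(X ≤ 1): I: 0.00668335; II: 0.373362; III: 0.00193295.
By total probability, P(X ≤ 1) = 0.37·0.00668335 + 0.45·0.373362 + 0.18·0.00193295 = 0.170834.

0.1708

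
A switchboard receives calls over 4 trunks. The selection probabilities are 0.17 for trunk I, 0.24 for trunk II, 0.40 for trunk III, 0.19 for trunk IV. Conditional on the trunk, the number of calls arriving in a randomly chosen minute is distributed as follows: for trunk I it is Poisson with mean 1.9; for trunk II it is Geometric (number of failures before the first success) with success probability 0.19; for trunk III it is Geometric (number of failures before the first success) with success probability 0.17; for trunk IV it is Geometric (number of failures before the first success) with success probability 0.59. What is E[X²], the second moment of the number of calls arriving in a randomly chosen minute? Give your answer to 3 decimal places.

For each component E[X²] = Var + (mean)², giving I: 5.51; II: 40.6122; III: 52.5571; IV: 1.66073.
Overall E[X²] = 0.17·5.51 + 0.24·40.6122 + 0.4·52.5571 + 0.19·1.66073 = 32.022.

32.022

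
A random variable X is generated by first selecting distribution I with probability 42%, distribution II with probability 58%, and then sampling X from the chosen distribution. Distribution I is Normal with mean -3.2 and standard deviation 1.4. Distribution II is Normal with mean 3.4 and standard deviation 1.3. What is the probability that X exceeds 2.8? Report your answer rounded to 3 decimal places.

Conditional on each component, P(X > 2.8): I: 9.10765e-06; II: 0.677794.
By total probability, P(X > 2.8) = 0.42·9.10765e-06 + 0.58·0.677794 = 0.393124.

0.393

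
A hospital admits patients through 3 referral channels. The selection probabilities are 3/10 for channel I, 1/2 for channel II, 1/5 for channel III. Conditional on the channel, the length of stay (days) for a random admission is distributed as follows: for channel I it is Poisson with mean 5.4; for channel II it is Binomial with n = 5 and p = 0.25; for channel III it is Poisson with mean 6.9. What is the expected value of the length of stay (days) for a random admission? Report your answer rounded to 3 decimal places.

3.625

Component means — I: 5.4; II: 1.25; III: 6.9.
E[X] = 0.3·5.4 + 0.5·1.25 + 0.2·6.9 = 3.625.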